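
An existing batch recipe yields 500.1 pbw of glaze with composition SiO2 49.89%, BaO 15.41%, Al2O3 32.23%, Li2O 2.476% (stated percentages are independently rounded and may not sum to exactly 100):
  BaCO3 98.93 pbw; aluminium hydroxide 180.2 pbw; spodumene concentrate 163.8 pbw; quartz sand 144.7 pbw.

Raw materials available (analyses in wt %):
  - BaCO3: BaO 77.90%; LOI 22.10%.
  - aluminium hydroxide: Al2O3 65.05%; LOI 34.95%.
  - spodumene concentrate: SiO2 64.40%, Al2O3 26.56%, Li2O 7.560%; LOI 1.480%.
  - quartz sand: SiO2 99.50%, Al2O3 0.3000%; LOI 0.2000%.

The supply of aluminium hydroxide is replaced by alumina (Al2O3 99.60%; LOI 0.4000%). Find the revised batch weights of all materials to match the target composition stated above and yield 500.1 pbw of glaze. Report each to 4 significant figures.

Each numeric step runs at full precision at every stage — in-progress results appear rounded to four significant digits; each reported number is rounded just once; derived quantities (LOI, yield, totals, glass mass, the four compositions) are rebuilt at exact precision from the batch weights on 500.1 pbw of glass, exactly as shown in question or answer.
Target oxide masses per 500.1 pbw glaze:
  SiO2: 49.89% × 500.1 = 249.5 pbw
  BaO: 15.41% × 500.1 = 77.07 pbw
  Al2O3: 32.23% × 500.1 = 161.2 pbw
  Li2O: 2.476% × 500.1 = 12.38 pbw
Per-oxide balance check from the weights as reported, at the basis given (summed amounts equal target values net of answer rounding effects):
  SiO2: 163.8·0.6440 + 144.7·0.9950 = 249.5 pbw (target 249.5 pbw)
  BaO: 98.93·0.7790 = 77.07 pbw (target 77.07 pbw)
  Al2O3: 117.7·0.9960 + 163.8·0.2656 + 144.7·0.003000 = 161.2 pbw (target 161.2 pbw)
  Li2O: 163.8·0.07560 = 12.38 pbw (target 12.38 pbw)
The glass-mass cross-check: total charge less LOI = 500.1 pbw (summing oxide targets gives 500.1 pbw; versus the stated basis of 500.1 pbw — any gap is answer rounding).
Whole-batch sum: Σ batch = 525.1 pbw; the LOI term Σ batch·LOI equals 25.05 pbw; yield, glass over the total, = 95.23%.

Revised batch per 500.1 pbw glaze:
  BaCO3: 98.93 pbw
  alumina: 117.7 pbw
  spodumene concentrate: 163.8 pbw
  quartz sand: 144.7 pbw
Total batch = 525.1 pbw; LOI loss = 25.05 pbw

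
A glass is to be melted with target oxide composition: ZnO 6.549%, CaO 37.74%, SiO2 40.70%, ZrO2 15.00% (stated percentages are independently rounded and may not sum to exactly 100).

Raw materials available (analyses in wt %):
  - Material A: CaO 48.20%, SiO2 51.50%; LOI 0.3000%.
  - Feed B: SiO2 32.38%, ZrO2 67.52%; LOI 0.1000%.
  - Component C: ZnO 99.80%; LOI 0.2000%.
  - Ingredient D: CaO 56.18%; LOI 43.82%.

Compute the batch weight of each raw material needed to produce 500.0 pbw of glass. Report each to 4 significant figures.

The working math carries exact precision through the solve; values along the way are printed, rounded to four significant figures, at each printed step. Each reported number receives exactly one rounding — the derived quantities are rebuilt at full float precision (glass mass, four oxide percentages, LOI, totals, yield) from the weighed amounts per 500.0 pbw of glass as they appear in problem or answer.
Per-oxide target masses for 500.0 pbw glass:
  ZnO: 6.549% × 500.0 = 32.74 pbw
  CaO: 37.74% × 500.0 = 188.7 pbw
  SiO2: 40.70% × 500.0 = 203.5 pbw
  ZrO2: 15.00% × 500.0 = 75.00 pbw
Balance tally, oxide-wise, applying the batch weights above, versus the basis set out (sum by sum, the targets are met exact up to rounding of places):
  ZnO: 32.81·0.9980 = 32.74 pbw (target 32.74 pbw)
  CaO: 325.3·0.4820 + 56.79·0.5618 = 188.7 pbw (target 188.7 pbw)
  SiO2: 325.3·0.5150 + 111.1·0.3238 = 203.5 pbw (target 203.5 pbw)
  ZrO2: 111.1·0.6752 = 75.01 pbw (target 75.00 pbw)
Glass mass check: total charge less LOI = 500.0 pbw (the Σ of target masses is 499.9 pbw; with the basis standing at 500.0 pbw — gaps are rounding artifacts).
Whole-batch sum: Σ batch = 526.0 pbw; Σ batch·LOI gives LOI loss = 26.04 pbw; yield = glass ÷ total batch = 95.05%.

Batch per 500.0 pbw glass:
  Material A: 325.3 pbw
  Feed B: 111.1 pbw
  Component C: 32.81 pbw
  Ingredient D: 56.79 pbw
Total batch = 526.0 pbw; LOI loss = 26.04 pbw; yield = 95.05%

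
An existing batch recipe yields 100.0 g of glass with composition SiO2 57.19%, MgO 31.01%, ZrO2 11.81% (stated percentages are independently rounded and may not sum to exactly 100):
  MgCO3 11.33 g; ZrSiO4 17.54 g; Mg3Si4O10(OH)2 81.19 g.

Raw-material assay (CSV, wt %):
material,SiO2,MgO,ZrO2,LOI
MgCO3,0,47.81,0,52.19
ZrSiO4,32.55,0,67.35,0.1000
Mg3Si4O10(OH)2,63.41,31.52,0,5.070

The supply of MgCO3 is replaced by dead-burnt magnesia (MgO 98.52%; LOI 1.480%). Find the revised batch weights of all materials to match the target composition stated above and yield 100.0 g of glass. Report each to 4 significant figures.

Mid-chain values are printed (rounded to 4 significant digits) in the printout. Every computation runs at exact precision at each step. Each reported value sees exactly one rounding — all derived quantities (ignition loss, glass mass, yield, totals, three oxide percentages) are re-derived in exact precision starting from the weights for 100.0 g of glass as given in question or answer.
Per-oxide target masses for 100.0 g glass:
  SiO2: 57.19% × 100.0 = 57.19 g
  MgO: 31.01% × 100.0 = 31.01 g
  ZrO2: 11.81% × 100.0 = 11.81 g
Oxide-by-oxide audit applying the batch weights above, per the basis as stated (delivered sums recover each target net of answer rounding effects):
  SiO2: 17.54·0.3255 + 81.19·0.6341 = 57.19 g (target 57.19 g)
  MgO: 5.500·0.9852 + 81.19·0.3152 = 31.01 g (target 31.01 g)
  ZrO2: 17.54·0.6735 = 11.81 g (target 11.81 g)
Glass-mass bookkeeping: the batch minus its LOI: 100.0 g (per-oxide target masses sum to 100.0 g; the stated basis being 100.0 g — deltas are rounding alone).
Adding the batch up: Σ batch = 104.2 g; LOI loss = Σ batch·LOI = 4.215 g; yield, glass over the total, = 95.96%.

Revised batch per 100.0 g glass:
  dead-burnt magnesia: 5.500 g
  ZrSiO4: 17.54 g
  Mg3Si4O10(OH)2: 81.19 g
Total batch = 104.2 g; LOI loss = 4.215 g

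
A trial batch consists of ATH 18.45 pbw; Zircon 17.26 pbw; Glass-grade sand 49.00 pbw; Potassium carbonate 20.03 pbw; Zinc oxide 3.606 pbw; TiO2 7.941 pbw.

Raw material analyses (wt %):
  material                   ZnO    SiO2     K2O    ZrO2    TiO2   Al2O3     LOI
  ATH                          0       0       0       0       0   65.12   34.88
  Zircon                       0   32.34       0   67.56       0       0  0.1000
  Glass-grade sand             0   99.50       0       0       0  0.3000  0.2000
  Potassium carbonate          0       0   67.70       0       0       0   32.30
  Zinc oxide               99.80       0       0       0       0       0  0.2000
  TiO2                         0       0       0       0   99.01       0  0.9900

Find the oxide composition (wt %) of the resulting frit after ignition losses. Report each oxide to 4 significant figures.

Full float precision is kept from start to finish — in-progress results appear (rounded to four significant figures) between the steps — every reported result takes just one rounding. Derived quantities (the totals, the six compositions, net glass mass, yield, LOI) are re-derived using the weight values at 103.2 pbw of glass at full float precision, as they appear in the problem or answer text.
Oxide masses out of the charge:
  ZnO: 3.606·0.9980 = 3.599 pbw
  SiO2: 17.26·0.3234 + 49.00·0.9950 = 54.34 pbw
  K2O: 20.03·0.6770 = 13.56 pbw
  ZrO2: 17.26·0.6756 = 11.66 pbw
  TiO2: 7.941·0.9901 = 7.862 pbw
  Al2O3: 18.45·0.6512 + 49.00·0.003000 = 12.16 pbw
LOI: 18.45·0.3488 + 17.26·0.001000 + 49.00·0.002000 + 20.03·0.3230 + 3.606·0.002000 + 7.941·0.009900 = 13.11 pbw
Glass mass = batch − LOI = 116.3 − 13.11 = 103.2 pbw (equal to the oxide-mass sum)
wt %: oxide over glass, times 100

Glass mass = 103.2 pbw (batch 116.3 − LOI 13.11).
Composition: ZnO 3.488%, SiO2 52.66%, K2O 13.14%, ZrO2 11.30%, TiO2 7.620%, Al2O3 11.79%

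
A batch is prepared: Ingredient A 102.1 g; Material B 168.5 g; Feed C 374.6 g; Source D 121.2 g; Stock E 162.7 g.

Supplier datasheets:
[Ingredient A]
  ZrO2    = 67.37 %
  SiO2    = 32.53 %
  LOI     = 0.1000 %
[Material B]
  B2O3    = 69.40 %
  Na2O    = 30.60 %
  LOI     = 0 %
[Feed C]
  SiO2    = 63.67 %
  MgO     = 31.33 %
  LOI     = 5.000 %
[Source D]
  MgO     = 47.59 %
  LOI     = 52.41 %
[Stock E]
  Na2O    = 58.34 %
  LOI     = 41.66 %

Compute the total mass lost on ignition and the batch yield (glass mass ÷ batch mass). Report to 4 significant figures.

Mid-chain values are displayed with 4-significant-digit rounding at each printed step. Each numeric step holds full float precision end to end; every reported value takes just one rounding; the derived quantities are carried in full float precision (glass mass, yield, the totals, five oxide percentages, ignition loss) using the weight values on 779.0 g of glass as set out in question or answer.
Each material's LOI contribution:
  Ingredient A: 102.1 × 0.001000 = 0.1021 g
  Material B: 168.5 × 0 = 0 g
  Feed C: 374.6 × 0.05000 = 18.73 g
  Source D: 121.2 × 0.5241 = 63.52 g
  Stock E: 162.7 × 0.4166 = 67.78 g
Total LOI = 150.1 g
Glass = batch − LOI = 929.1 − 150.1 = 779.0 g

LOI loss = 150.1 g; glass = 779.0 g; yield = 83.84%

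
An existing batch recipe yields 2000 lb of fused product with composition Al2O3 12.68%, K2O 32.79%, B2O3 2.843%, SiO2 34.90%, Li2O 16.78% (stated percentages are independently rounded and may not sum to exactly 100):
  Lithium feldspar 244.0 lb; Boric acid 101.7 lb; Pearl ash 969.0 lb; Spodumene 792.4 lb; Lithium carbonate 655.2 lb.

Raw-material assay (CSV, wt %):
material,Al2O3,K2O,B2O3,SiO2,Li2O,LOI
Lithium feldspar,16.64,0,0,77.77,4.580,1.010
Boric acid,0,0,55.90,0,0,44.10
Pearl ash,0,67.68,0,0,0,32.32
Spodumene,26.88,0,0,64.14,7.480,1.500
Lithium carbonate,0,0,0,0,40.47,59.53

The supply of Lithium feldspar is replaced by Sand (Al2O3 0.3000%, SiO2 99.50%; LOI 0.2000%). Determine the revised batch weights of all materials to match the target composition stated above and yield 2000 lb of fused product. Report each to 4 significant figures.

All arithmetic runs at exact precision at all times. Values along the way appear, rounded to four significant digits, as written — each reported value is rounded only once; the derived quantities, which include yield, ignition loss, the totals, glass mass, the five compositions, are carried at full float precision, as they appear in the problem or the answer, using the weight values at 2000 lb of glass.
Oxide mass targets, per 2000 lb fused product:
  Al2O3: 12.68% × 2000 = 253.6 lb
  K2O: 32.79% × 2000 = 655.8 lb
  B2O3: 2.843% × 2000 = 56.86 lb
  SiO2: 34.90% × 2000 = 698.0 lb
  Li2O: 16.78% × 2000 = 335.6 lb
Checking each oxide sum working from each reported weight, for the quoted basis mass (every target is met by its sum modulo rounding of the values):
  Al2O3: 94.01·0.003000 + 942.4·0.2688 = 253.6 lb (target 253.6 lb)
  K2O: 969.0·0.6768 = 655.8 lb (target 655.8 lb)
  B2O3: 101.7·0.5590 = 56.85 lb (target 56.86 lb)
  SiO2: 94.01·0.9950 + 942.4·0.6414 = 698.0 lb (target 698.0 lb)
  Li2O: 942.4·0.07480 + 655.1·0.4047 = 335.6 lb (target 335.6 lb)
Glass-mass closure: total charge less LOI = 2000 lb (oxide target masses add up to 2000 lb; stated basis 2000 lb — deltas are rounding alone).
Batch grand total — Σ batch = 2762 lb; ignition loss, Σ(batch × LOI) = 762.3 lb; yield = glass ÷ total batch = 72.40%.

Revised batch per 2000 lb fused product:
  Sand: 94.01 lb
  Boric acid: 101.7 lb
  Pearl ash: 969.0 lb
  Spodumene: 942.4 lb
  Lithium carbonate: 655.1 lb
Total batch = 2762 lb; LOI loss = 762.3 lb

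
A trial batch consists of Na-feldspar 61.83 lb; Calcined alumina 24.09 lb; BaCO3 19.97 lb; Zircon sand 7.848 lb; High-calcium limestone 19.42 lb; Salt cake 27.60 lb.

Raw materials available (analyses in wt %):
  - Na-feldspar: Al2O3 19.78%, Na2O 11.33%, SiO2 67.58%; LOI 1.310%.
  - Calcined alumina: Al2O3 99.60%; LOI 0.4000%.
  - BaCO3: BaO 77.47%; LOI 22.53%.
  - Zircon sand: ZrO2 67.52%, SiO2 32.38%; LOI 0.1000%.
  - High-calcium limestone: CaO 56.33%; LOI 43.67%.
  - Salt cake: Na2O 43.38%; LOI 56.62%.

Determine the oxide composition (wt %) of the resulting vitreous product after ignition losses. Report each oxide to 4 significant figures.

Glass mass = 131.2 lb (batch 160.8 − LOI 29.52).
Composition: ZrO2 4.038%, BaO 11.79%, Al2O3 27.60%, Na2O 14.46%, SiO2 33.78%, CaO 8.336%

Mid-chain values are printed with 4-significant-digit rounding alongside each step — every computation carries full precision in all steps; each reported number includes exactly one rounding — derived quantities, including the yield, ignition loss, the six compositions, glass mass, the totals, are rebuilt from the batch weights at 131.2 lb of glass in exact precision precisely as stated by problem or answer.
Delivered oxide masses:
  ZrO2: 7.848·0.6752 = 5.299 lb
  BaO: 19.97·0.7747 = 15.47 lb
  Al2O3: 61.83·0.1978 + 24.09·0.9960 = 36.22 lb
  Na2O: 61.83·0.1133 + 27.60·0.4338 = 18.98 lb
  SiO2: 61.83·0.6758 + 7.848·0.3238 = 44.33 lb
  CaO: 19.42·0.5633 = 10.94 lb
LOI: 61.83·0.01310 + 24.09·0.004000 + 19.97·0.2253 + 7.848·0.001000 + 19.42·0.4367 + 27.60·0.5662 = 29.52 lb
Resulting glass, batch − LOI: 160.8 − 29.52 = 131.2 lb (= the summed oxide contributions)
each oxide over glass, ×100, is wt %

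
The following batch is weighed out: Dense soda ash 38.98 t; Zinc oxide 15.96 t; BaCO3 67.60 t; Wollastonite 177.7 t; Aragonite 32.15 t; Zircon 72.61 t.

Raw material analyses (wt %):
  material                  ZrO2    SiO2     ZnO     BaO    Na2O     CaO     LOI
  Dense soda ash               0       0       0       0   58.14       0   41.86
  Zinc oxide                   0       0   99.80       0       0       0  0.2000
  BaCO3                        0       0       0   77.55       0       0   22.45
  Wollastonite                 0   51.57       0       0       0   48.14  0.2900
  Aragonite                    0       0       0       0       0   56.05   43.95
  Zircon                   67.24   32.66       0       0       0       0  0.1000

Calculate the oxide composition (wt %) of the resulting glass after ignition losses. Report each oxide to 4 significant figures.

Glass mass = 358.8 t (batch 405.0 − LOI 46.24).
Composition: ZrO2 13.61%, SiO2 32.15%, ZnO 4.440%, BaO 14.61%, Na2O 6.317%, CaO 28.87%

Mid-chain values appear (rounded to four significant digits) across the worked steps — full precision is kept at each step; each reported number sees exactly one rounding; the derived quantities (ignition loss, net glass mass, the yield, totals, six oxide percentages) are re-derived in exact precision starting from the weights at 358.8 t of glass as they appear in the problem or the answer.
What the batch supplies per oxide:
  ZrO2: 72.61·0.6724 = 48.82 t
  SiO2: 177.7·0.5157 + 72.61·0.3266 = 115.4 t
  ZnO: 15.96·0.9980 = 15.93 t
  BaO: 67.60·0.7755 = 52.42 t
  Na2O: 38.98·0.5814 = 22.66 t
  CaO: 177.7·0.4814 + 32.15·0.5605 = 103.6 t
LOI: 38.98·0.4186 + 15.96·0.002000 + 67.60·0.2245 + 177.7·0.002900 + 32.15·0.4395 + 72.61·0.001000 = 46.24 t
Net of LOI, the glass mass = 405.0 − 46.24 = 358.8 t (consistent with Σ oxide mass)
wt %: oxide over glass, times 100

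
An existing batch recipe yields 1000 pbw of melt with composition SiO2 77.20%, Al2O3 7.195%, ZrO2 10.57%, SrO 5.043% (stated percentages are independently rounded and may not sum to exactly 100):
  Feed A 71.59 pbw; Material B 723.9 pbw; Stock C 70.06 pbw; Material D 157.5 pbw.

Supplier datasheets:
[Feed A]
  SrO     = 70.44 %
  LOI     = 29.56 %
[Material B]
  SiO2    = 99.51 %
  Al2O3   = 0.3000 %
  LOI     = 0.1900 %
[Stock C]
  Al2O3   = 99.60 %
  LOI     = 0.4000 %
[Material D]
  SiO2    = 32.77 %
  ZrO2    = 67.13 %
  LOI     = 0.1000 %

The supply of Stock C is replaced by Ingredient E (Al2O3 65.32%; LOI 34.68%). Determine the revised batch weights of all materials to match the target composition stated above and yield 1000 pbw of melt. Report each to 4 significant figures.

Revised batch per 1000 pbw melt:
  Feed A: 71.59 pbw
  Material B: 723.9 pbw
  Ingredient E: 106.8 pbw
  Material D: 157.5 pbw
Total batch = 1060 pbw; LOI loss = 59.73 pbw

Intermediates appear, rounded to four significant digits, in the printout. Each numeric step runs at full float precision through every step; every reported result receives exactly one rounding — the derived quantities are re-derived using the weight values per 1000 pbw of glass in full float precision (glass mass, the yield, LOI, four oxide percentages, the totals) as quoted within the problem or the answer.
Target oxide masses per 1000 pbw melt:
  SiO2: 77.20% × 1000 = 772.0 pbw
  Al2O3: 7.195% × 1000 = 71.95 pbw
  ZrO2: 10.57% × 1000 = 105.7 pbw
  SrO: 5.043% × 1000 = 50.43 pbw
Checking each oxide sum given the weights on record, at the basis given (each sum matches its target mass net of answer rounding effects):
  SiO2: 723.9·0.9951 + 157.5·0.3277 = 772.0 pbw (target 772.0 pbw)
  Al2O3: 723.9·0.003000 + 106.8·0.6532 = 71.93 pbw (target 71.95 pbw)
  ZrO2: 157.5·0.6713 = 105.7 pbw (target 105.7 pbw)
  SrO: 71.59·0.7044 = 50.43 pbw (target 50.43 pbw)
Glass mass check: batch total minus LOI = 1000 pbw (oxide target masses add up to 1000 pbw; stated basis 1000 pbw — deltas are rounding alone).
Whole-batch sum: Σ batch = 1060 pbw; loss to ignition Σ batch·LOI = 59.73 pbw; yield: glass divided by total = 94.36%.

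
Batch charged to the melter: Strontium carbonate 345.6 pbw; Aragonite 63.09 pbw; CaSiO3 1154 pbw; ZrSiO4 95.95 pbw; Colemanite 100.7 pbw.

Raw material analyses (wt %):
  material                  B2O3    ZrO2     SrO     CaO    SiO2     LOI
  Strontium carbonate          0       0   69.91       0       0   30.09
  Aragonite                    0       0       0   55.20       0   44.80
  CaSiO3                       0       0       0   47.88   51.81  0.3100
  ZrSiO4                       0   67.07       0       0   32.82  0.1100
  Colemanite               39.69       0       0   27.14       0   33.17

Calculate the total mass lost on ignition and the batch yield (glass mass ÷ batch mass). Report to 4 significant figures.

LOI loss = 169.3 pbw; glass = 1590 pbw; yield = 90.37%

The working math runs at full float precision through the solve — intermediates are printed, rounded to four significant figures, at each printed step; every reported figure is rounded a single time — derived quantities, which include yield, five oxide percentages, totals, net glass mass, LOI, are computed at full float precision, as quoted within question or answer, starting from the weights for 1590 pbw of glass.
Per-material ignition loss:
  Strontium carbonate: 345.6 × 0.3009 = 104.0 pbw
  Aragonite: 63.09 × 0.4480 = 28.26 pbw
  CaSiO3: 1154 × 0.003100 = 3.577 pbw
  ZrSiO4: 95.95 × 0.001100 = 0.1055 pbw
  Colemanite: 100.7 × 0.3317 = 33.40 pbw
Total LOI = 169.3 pbw
Glass = batch − LOI = 1759 − 169.3 = 1590 pbw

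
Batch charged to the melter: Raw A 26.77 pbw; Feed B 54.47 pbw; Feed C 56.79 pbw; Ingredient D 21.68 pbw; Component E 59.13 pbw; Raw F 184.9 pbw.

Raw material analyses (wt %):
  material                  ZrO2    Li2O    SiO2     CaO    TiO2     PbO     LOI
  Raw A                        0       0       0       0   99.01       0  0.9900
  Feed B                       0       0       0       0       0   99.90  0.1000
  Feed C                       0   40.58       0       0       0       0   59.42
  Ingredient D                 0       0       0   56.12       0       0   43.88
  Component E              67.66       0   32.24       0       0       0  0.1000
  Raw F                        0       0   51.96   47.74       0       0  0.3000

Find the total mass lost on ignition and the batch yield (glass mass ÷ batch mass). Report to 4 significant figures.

LOI loss = 44.19 pbw; glass = 359.5 pbw; yield = 89.05%

The working math runs at exact precision in every operation; the intermediate values appear (rounded to 4 significant digits) on the page — exactly one rounding is applied to every reported result — all derived quantities (net glass mass, totals, the six compositions, yield, LOI) are recomputed in full float precision from the batch weights at 359.5 pbw of glass, as given in the problem or answer text.
Per-material ignition loss:
  Raw A: 26.77 × 0.009900 = 0.2650 pbw
  Feed B: 54.47 × 0.001000 = 0.05447 pbw
  Feed C: 56.79 × 0.5942 = 33.74 pbw
  Ingredient D: 21.68 × 0.4388 = 9.513 pbw
  Component E: 59.13 × 0.001000 = 0.05913 pbw
  Raw F: 184.9 × 0.003000 = 0.5547 pbw
Total LOI = 44.19 pbw
Glass = batch − LOI = 403.7 − 44.19 = 359.5 pbw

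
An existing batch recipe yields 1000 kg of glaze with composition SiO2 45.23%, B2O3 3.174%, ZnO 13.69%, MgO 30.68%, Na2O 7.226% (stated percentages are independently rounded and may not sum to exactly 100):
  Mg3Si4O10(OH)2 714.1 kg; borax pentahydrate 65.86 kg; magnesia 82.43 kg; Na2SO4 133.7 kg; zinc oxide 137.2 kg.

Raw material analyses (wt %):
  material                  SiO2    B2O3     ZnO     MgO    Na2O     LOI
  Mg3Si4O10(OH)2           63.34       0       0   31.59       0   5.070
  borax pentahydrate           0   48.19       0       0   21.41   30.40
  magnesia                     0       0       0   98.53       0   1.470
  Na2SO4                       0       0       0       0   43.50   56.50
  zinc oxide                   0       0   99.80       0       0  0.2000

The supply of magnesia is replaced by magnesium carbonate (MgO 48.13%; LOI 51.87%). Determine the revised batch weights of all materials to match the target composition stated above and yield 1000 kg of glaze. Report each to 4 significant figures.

Revised batch per 1000 kg glaze:
  Mg3Si4O10(OH)2: 714.1 kg
  borax pentahydrate: 65.86 kg
  magnesium carbonate: 168.8 kg
  Na2SO4: 133.7 kg
  zinc oxide: 137.2 kg
Total batch = 1220 kg; LOI loss = 219.6 kg

The intermediate values are displayed, rounded to 4 significant figures, in the working; each numeric step keeps full float precision at every stage; every reported value takes a single rounding; derived quantities, including the five compositions, the totals, net glass mass, ignition loss, yield, are re-derived starting from the weights for 1000 kg of glass in exact precision as set out in question or answer.
The oxide mass targets at 1000 kg glaze:
  SiO2: 45.23% × 1000 = 452.3 kg
  B2O3: 3.174% × 1000 = 31.74 kg
  ZnO: 13.69% × 1000 = 136.9 kg
  MgO: 30.68% × 1000 = 306.8 kg
  Na2O: 7.226% × 1000 = 72.26 kg
Checking each oxide sum from the weights as reported, per the basis as stated (sum by sum, the targets are met up to rounding of the answer):
  SiO2: 714.1·0.6334 = 452.3 kg (target 452.3 kg)
  B2O3: 65.86·0.4819 = 31.74 kg (target 31.74 kg)
  ZnO: 137.2·0.9980 = 136.9 kg (target 136.9 kg)
  MgO: 714.1·0.3159 + 168.8·0.4813 = 306.8 kg (target 306.8 kg)
  Na2O: 65.86·0.2141 + 133.7·0.4350 = 72.26 kg (target 72.26 kg)
Glass-mass bookkeeping: Σ batch − LOI loss = 1000 kg (per-oxide target masses sum to 1000 kg; against the stated basis, 1000 kg — differing by rounding only).
Whole-batch sum: Σ batch = 1220 kg; LOI removed, Σ of batch·LOI: 219.6 kg; the yield ratio, glass ÷ batch: 82.00%.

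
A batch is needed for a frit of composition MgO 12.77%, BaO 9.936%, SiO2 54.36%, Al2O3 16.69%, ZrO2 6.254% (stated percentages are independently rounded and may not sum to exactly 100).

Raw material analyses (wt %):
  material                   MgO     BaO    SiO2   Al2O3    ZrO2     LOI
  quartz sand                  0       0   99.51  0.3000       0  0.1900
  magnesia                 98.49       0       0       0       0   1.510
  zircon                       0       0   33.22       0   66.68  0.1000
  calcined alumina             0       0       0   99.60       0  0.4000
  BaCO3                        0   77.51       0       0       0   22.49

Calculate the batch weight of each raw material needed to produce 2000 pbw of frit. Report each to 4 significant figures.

Intermediates are printed rounded to four significant digits alongside each step — full precision is carried through the solve — a single rounding produces every reported number; derived quantities, which include the yield, LOI, glass mass, the totals, five oxide percentages, are computed in full precision, exactly as printed in either problem or answer, from the weighed amounts at 2000 pbw of glass.
Per-oxide target masses for 2000 pbw frit:
  MgO: 12.77% × 2000 = 255.4 pbw
  BaO: 9.936% × 2000 = 198.7 pbw
  SiO2: 54.36% × 2000 = 1087 pbw
  Al2O3: 16.69% × 2000 = 333.8 pbw
  ZrO2: 6.254% × 2000 = 125.1 pbw
Balance tally, oxide-wise, on the weights just shown, versus the basis set out (delivered sums recover each target given rounding of the digits):
  MgO: 259.3·0.9849 = 255.4 pbw (target 255.4 pbw)
  BaO: 256.4·0.7751 = 198.7 pbw (target 198.7 pbw)
  SiO2: 1030·0.9951 + 187.6·0.3322 = 1087 pbw (target 1087 pbw)
  Al2O3: 1030·0.003000 + 332.0·0.9960 = 333.8 pbw (target 333.8 pbw)
  ZrO2: 187.6·0.6668 = 125.1 pbw (target 125.1 pbw)
Glass-mass closure: the batch minus its LOI: 2000 pbw (targets for the oxides total 2000 pbw; against the stated basis, 2000 pbw — a pure rounding effect).
Batch grand total — Σ batch = 2065 pbw; LOI loss = Σ batch·LOI = 65.05 pbw; as yield: glass ÷ batch → 96.85%.

Batch per 2000 pbw frit:
  quartz sand: 1030 pbw
  magnesia: 259.3 pbw
  zircon: 187.6 pbw
  calcined alumina: 332.0 pbw
  BaCO3: 256.4 pbw
Total batch = 2065 pbw; LOI loss = 65.05 pbw; yield = 96.85%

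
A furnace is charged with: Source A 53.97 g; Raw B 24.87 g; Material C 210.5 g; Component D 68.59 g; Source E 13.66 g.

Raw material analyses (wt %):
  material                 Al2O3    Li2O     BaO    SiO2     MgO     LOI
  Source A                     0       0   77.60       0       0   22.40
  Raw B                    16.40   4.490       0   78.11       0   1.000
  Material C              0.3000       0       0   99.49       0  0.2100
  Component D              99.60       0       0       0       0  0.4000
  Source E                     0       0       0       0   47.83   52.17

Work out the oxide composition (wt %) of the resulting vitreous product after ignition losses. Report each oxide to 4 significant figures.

Glass mass = 351.4 g (batch 371.6 − LOI 20.18).
Composition: Al2O3 20.78%, Li2O 0.3178%, BaO 11.92%, SiO2 65.12%, MgO 1.859%

The working math carries exact precision at each step. Working values are printed with 4-significant-digit rounding across the worked steps. Every reported number sees exactly one rounding — all derived quantities (totals, five oxide percentages, the yield, net glass mass, ignition loss) are carried from the batch weights per 351.4 g of glass at full float precision, as quoted within question or answer.
Delivered oxide masses:
  Al2O3: 24.87·0.1640 + 210.5·0.003000 + 68.59·0.9960 = 73.03 g
  Li2O: 24.87·0.04490 = 1.117 g
  BaO: 53.97·0.7760 = 41.88 g
  SiO2: 24.87·0.7811 + 210.5·0.9949 = 228.9 g
  MgO: 13.66·0.4783 = 6.534 g
LOI: 53.97·0.2240 + 24.87·0.01000 + 210.5·0.002100 + 68.59·0.004000 + 13.66·0.5217 = 20.18 g
Net of LOI, the glass mass = 371.6 − 20.18 = 351.4 g (matching Σ of the oxides)
wt %: oxide over glass, times 100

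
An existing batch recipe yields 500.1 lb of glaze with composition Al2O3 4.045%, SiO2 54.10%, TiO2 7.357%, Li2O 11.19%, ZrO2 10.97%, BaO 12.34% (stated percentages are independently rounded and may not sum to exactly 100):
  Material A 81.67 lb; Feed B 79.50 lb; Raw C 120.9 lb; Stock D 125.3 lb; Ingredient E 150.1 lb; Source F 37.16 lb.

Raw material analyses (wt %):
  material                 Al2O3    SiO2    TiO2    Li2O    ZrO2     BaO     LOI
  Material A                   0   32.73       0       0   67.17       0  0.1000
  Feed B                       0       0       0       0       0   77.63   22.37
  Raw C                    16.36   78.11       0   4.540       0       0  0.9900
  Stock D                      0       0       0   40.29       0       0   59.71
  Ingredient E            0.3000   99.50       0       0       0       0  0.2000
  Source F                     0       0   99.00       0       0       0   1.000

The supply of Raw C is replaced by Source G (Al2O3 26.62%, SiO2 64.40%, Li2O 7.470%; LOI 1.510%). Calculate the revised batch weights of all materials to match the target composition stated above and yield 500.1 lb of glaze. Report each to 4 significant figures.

Intermediates are printed, with 4-significant-figure rounding, when written out. Every computation keeps full float precision through every step. Each reported number receives exactly one rounding — derived quantities are computed from the batch weights per 500.1 lb of glass in full float precision (ignition loss, the totals, glass mass, six oxide percentages, the yield), exactly as printed in either problem or answer.
Per-oxide target masses for 500.1 lb glaze:
  Al2O3: 4.045% × 500.1 = 20.23 lb
  SiO2: 54.10% × 500.1 = 270.6 lb
  TiO2: 7.357% × 500.1 = 36.79 lb
  Li2O: 11.19% × 500.1 = 55.96 lb
  ZrO2: 10.97% × 500.1 = 54.86 lb
  BaO: 12.34% × 500.1 = 61.71 lb
A balance pass over the oxides, using the reported weights, on the stated basis (oxide sums agree with the targets given rounding of the digits):
  Al2O3: 73.77·0.2662 + 197.3·0.003000 = 20.23 lb (target 20.23 lb)
  SiO2: 81.67·0.3273 + 73.77·0.6440 + 197.3·0.9950 = 270.6 lb (target 270.6 lb)
  TiO2: 37.16·0.9900 = 36.79 lb (target 36.79 lb)
  Li2O: 73.77·0.07470 + 125.2·0.4029 = 55.95 lb (target 55.96 lb)
  ZrO2: 81.67·0.6717 = 54.86 lb (target 54.86 lb)
  BaO: 79.50·0.7763 = 61.72 lb (target 61.71 lb)
Glass mass check: Σ batch − LOI loss = 500.1 lb (targets for the oxides total 500.1 lb; the stated basis being 500.1 lb — deltas are rounding alone).
Summing the batch: Σ batch = 594.6 lb; the LOI term Σ batch·LOI equals 94.50 lb; the yield ratio, glass ÷ batch: 84.11%.

Revised batch per 500.1 lb glaze:
  Material A: 81.67 lb
  Feed B: 79.50 lb
  Source G: 73.77 lb
  Stock D: 125.2 lb
  Ingredient E: 197.3 lb
  Source F: 37.16 lb
Total batch = 594.6 lb; LOI loss = 94.50 lb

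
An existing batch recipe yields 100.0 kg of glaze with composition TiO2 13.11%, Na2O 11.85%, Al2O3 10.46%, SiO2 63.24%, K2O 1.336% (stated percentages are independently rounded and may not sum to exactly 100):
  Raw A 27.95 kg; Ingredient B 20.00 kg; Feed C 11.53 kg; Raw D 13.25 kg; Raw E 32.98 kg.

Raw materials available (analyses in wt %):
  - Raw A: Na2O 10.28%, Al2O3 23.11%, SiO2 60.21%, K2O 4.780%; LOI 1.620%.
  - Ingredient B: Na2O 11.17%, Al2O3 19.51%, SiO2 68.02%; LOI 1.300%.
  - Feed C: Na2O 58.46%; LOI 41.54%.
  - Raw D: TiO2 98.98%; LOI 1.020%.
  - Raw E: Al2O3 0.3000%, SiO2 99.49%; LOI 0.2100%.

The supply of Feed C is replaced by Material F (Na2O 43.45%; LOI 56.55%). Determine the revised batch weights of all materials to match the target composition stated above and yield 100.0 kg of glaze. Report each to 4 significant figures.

Mid-chain values are displayed (rounded to four significant figures) between the steps. The whole derivation maintains exact precision through every step; every reported result sees exactly one rounding; the derived quantities are rebuilt at full float precision (net glass mass, yield, LOI, the totals, five oxide percentages) from the weighed amounts at 100.0 kg of glass as given in the problem or the answer.
Target oxide masses per 100.0 kg glaze:
  TiO2: 13.11% × 100.0 = 13.11 kg
  Na2O: 11.85% × 100.0 = 11.85 kg
  Al2O3: 10.46% × 100.0 = 10.46 kg
  SiO2: 63.24% × 100.0 = 63.24 kg
  K2O: 1.336% × 100.0 = 1.336 kg
Checking each oxide sum working from each reported weight, for the quoted basis mass (each sum matches its target mass up to rounding of the answer):
  TiO2: 13.25·0.9898 = 13.11 kg (target 13.11 kg)
  Na2O: 27.95·0.1028 + 20.00·0.1117 + 15.52·0.4345 = 11.85 kg (target 11.85 kg)
  Al2O3: 27.95·0.2311 + 20.00·0.1951 + 32.98·0.003000 = 10.46 kg (target 10.46 kg)
  SiO2: 27.95·0.6021 + 20.00·0.6802 + 32.98·0.9949 = 63.24 kg (target 63.24 kg)
  K2O: 27.95·0.04780 = 1.336 kg (target 1.336 kg)
Consistency of the glass mass: Σ batch − LOI loss = 100.0 kg (summing oxide targets gives 100.0 kg; stated basis 100.0 kg — rounding explains the deltas).
Batch grand total — Σ batch = 109.7 kg; LOI removed, Σ of batch·LOI: 9.694 kg; yield, glass over the total, = 91.16%.

Revised batch per 100.0 kg glaze:
  Raw A: 27.95 kg
  Ingredient B: 20.00 kg
  Material F: 15.52 kg
  Raw D: 13.25 kg
  Raw E: 32.98 kg
Total batch = 109.7 kg; LOI loss = 9.694 kg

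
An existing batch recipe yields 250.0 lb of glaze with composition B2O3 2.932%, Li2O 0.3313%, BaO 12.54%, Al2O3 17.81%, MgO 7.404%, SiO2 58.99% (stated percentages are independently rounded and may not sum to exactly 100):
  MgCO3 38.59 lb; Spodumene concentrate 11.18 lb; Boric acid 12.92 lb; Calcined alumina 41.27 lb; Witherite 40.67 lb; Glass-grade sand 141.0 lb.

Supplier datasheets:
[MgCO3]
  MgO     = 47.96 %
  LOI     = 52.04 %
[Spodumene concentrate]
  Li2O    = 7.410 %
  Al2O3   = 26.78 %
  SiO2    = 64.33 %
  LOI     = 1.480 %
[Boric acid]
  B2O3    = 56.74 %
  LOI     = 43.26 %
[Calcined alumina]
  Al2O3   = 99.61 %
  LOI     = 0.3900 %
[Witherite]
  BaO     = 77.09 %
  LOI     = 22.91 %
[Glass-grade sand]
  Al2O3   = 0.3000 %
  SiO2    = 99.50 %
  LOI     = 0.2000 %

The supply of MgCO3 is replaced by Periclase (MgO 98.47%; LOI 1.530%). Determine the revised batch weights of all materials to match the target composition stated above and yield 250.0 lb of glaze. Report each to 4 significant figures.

Revised batch per 250.0 lb glaze:
  Periclase: 18.80 lb
  Spodumene concentrate: 11.18 lb
  Boric acid: 12.92 lb
  Calcined alumina: 41.27 lb
  Witherite: 40.67 lb
  Glass-grade sand: 141.0 lb
Total batch = 265.8 lb; LOI loss = 15.80 lb

Mid-chain values are shown, rounded to four significant figures, as written — every computation carries full precision throughout — each reported figure is rounded once only. The derived quantities are rebuilt from the weighed amounts per 250.0 lb of glass at full float precision (ignition loss, the six compositions, the yield, the totals, glass mass), as written in the problem or the answer.
Per-oxide target masses for 250.0 lb glaze:
  B2O3: 2.932% × 250.0 = 7.330 lb
  Li2O: 0.3313% × 250.0 = 0.8282 lb
  BaO: 12.54% × 250.0 = 31.35 lb
  Al2O3: 17.81% × 250.0 = 44.52 lb
  MgO: 7.404% × 250.0 = 18.51 lb
  SiO2: 58.99% × 250.0 = 147.5 lb
Sums-versus-targets review working from each reported weight, at the basis given (each sum matches its target mass up to rounding of the answer):
  B2O3: 12.92·0.5674 = 7.331 lb (target 7.330 lb)
  Li2O: 11.18·0.07410 = 0.8284 lb (target 0.8282 lb)
  BaO: 40.67·0.7709 = 31.35 lb (target 31.35 lb)
  Al2O3: 11.18·0.2678 + 41.27·0.9961 + 141.0·0.003000 = 44.53 lb (target 44.52 lb)
  MgO: 18.80·0.9847 = 18.51 lb (target 18.51 lb)
  SiO2: 11.18·0.6433 + 141.0·0.9950 = 147.5 lb (target 147.5 lb)
Mass balance on the glass: net batch after ignition = 250.0 lb (the targets, summed, come to 250.0 lb; versus the stated basis of 250.0 lb — rounding explains the deltas).
Total batch = Σ batch = 265.8 lb; Σ batch·LOI gives LOI loss = 15.80 lb; glass ÷ batch gives a yield of 94.06%.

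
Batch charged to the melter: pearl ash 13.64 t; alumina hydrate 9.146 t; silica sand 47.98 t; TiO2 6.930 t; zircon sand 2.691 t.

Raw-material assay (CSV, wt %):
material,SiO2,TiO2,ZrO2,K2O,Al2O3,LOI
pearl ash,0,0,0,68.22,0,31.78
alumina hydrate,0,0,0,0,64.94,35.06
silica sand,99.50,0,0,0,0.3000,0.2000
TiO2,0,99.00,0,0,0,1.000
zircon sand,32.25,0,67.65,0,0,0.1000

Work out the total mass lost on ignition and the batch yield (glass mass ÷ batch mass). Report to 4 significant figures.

Values along the way are shown (rounded to four significant digits) on the page — each numeric step carries exact precision all the way through — a single rounding yields every reported result — the derived quantities (the five compositions, LOI, the yield, totals, glass mass) are recomputed from the batch weights on 72.68 t of glass at full float precision, as given in the problem or answer text.
Loss on ignition, line by line:
  pearl ash: 13.64 × 0.3178 = 4.335 t
  alumina hydrate: 9.146 × 0.3506 = 3.207 t
  silica sand: 47.98 × 0.002000 = 0.09596 t
  TiO2: 6.930 × 0.01000 = 0.06930 t
  zircon sand: 2.691 × 0.001000 = 0.002691 t
Total LOI = 7.709 t
Glass = batch − LOI = 80.39 − 7.709 = 72.68 t

LOI loss = 7.709 t; glass = 72.68 t; yield = 90.41%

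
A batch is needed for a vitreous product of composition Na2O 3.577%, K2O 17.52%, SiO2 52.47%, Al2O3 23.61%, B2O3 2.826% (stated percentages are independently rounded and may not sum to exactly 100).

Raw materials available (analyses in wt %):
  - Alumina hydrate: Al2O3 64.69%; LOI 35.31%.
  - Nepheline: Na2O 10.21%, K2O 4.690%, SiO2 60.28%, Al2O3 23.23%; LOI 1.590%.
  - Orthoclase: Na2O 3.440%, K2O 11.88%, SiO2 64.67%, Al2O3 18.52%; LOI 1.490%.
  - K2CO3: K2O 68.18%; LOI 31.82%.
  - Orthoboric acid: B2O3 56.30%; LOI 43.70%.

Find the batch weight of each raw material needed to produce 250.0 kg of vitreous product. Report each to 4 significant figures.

Batch per 250.0 kg vitreous product:
  Alumina hydrate: 30.58 kg
  Nepheline: 28.06 kg
  Orthoclase: 176.7 kg
  K2CO3: 31.53 kg
  Orthoboric acid: 12.55 kg
Total batch = 279.4 kg; LOI loss = 29.39 kg; yield = 89.48%

Intermediates are displayed, with 4-significant-digit rounding, as written — the whole derivation holds exact precision all the way through. Each reported value receives exactly one rounding — derived quantities, which include the five compositions, the yield, LOI, glass mass, the totals, are computed in full precision, exactly as shown in question or answer, from the weighed amounts at 250.0 kg of glass.
Per-oxide target masses for 250.0 kg vitreous product:
  Na2O: 3.577% × 250.0 = 8.942 kg
  K2O: 17.52% × 250.0 = 43.80 kg
  SiO2: 52.47% × 250.0 = 131.2 kg
  Al2O3: 23.61% × 250.0 = 59.02 kg
  B2O3: 2.826% × 250.0 = 7.065 kg
Per-oxide balance check working from each reported weight, against the basis in use (sum by sum, the targets are met within answer rounding):
  Na2O: 28.06·0.1021 + 176.7·0.03440 = 8.943 kg (target 8.942 kg)
  K2O: 28.06·0.04690 + 176.7·0.1188 + 31.53·0.6818 = 43.81 kg (target 43.80 kg)
  SiO2: 28.06·0.6028 + 176.7·0.6467 = 131.2 kg (target 131.2 kg)
  Al2O3: 30.58·0.6469 + 28.06·0.2323 + 176.7·0.1852 = 59.03 kg (target 59.02 kg)
  B2O3: 12.55·0.5630 = 7.066 kg (target 7.065 kg)
Glass mass check: total batch − LOI = 250.0 kg (summing oxide targets gives 250.0 kg; with the basis standing at 250.0 kg — deltas are rounding alone).
Batch grand total — Σ batch = 279.4 kg; Σ batch·LOI gives LOI loss = 29.39 kg; yield, glass over the total, = 89.48%.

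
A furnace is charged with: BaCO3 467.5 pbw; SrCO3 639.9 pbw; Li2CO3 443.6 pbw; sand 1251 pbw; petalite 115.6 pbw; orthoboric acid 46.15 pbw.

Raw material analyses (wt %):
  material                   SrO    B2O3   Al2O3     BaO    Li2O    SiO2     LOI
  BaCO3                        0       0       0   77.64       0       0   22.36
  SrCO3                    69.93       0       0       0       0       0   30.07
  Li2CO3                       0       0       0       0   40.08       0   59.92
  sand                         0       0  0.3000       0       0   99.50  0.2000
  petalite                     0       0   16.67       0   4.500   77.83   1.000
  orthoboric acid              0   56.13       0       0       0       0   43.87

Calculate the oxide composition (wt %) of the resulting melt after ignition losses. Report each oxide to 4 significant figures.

All internal work carries exact precision at each step. Rounding to 4 significant figures governs every in-between result as displayed; each reported value undergoes a single rounding. Derived quantities are carried in exact precision (the totals, ignition loss, the yield, net glass mass, the six compositions) starting from the weights per 2377 pbw of glass, as set out in question or answer.
Oxide masses out of the charge:
  SrO: 639.9·0.6993 = 447.5 pbw
  B2O3: 46.15·0.5613 = 25.90 pbw
  Al2O3: 1251·0.003000 + 115.6·0.1667 = 23.02 pbw
  BaO: 467.5·0.7764 = 363.0 pbw
  Li2O: 443.6·0.4008 + 115.6·0.04500 = 183.0 pbw
  SiO2: 1251·0.9950 + 115.6·0.7783 = 1335 pbw
LOI: 467.5·0.2236 + 639.9·0.3007 + 443.6·0.5992 + 1251·0.002000 + 115.6·0.01000 + 46.15·0.4387 = 586.7 pbw
Resulting glass, batch − LOI: 2964 − 586.7 = 2377 pbw (consistent with Σ oxide mass)
wt %: oxide over glass, times 100

Glass mass = 2377 pbw (batch 2964 − LOI 586.7).
Composition: SrO 18.82%, B2O3 1.090%, Al2O3 0.9686%, BaO 15.27%, Li2O 7.698%, SiO2 56.15%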